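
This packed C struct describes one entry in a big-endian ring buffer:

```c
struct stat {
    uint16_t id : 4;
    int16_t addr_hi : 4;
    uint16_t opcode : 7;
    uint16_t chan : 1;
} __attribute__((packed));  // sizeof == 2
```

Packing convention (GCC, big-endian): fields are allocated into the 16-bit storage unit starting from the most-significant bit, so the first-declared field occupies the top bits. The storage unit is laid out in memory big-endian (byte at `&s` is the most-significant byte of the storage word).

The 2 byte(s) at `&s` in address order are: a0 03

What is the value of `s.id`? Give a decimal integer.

10

[0]=0xa0 [1]=0x03 (big-endian) → word 0xa003
id:4 @ bit 12 → (0xa003>>12)&0xf = 0xa  ←
addr_hi:4 @ bit 8 → (0xa003>>8)&0xf = 0x0
opcode:7 @ bit 1 → (0xa003>>1)&0x7f = 0x1
chan:1 @ bit 0 → (0xa003>>0)&0x1 = 0x1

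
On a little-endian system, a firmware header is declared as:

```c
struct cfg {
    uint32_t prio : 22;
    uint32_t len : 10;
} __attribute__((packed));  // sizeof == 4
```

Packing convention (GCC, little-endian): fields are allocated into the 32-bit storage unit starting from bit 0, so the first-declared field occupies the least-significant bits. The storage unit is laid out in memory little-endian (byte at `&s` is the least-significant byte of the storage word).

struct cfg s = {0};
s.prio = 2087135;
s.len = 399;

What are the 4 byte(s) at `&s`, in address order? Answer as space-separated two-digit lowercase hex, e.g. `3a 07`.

prio (22b) val=2087135 bits=0x1fd8df at bit 0: 0x001fd8df
len (10b) val=399 bits=0x18f at bit 22: 0x63dfd8df
word = 0x63dfd8df → little-endian bytes:
  [0]=0xdf  [1]=0xd8  [2]=0xdf  [3]=0x63

df d8 df 63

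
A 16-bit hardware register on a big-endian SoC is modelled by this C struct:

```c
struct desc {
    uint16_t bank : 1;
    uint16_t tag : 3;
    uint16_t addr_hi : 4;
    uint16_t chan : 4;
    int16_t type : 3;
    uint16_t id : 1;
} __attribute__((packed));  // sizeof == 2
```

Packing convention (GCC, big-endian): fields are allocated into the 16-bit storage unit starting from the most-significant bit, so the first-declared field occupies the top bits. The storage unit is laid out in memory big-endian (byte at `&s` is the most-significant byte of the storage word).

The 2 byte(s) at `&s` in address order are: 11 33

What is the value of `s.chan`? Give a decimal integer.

[0]=0x11 [1]=0x33 (big-endian) → word 0x1133
bank:1 @ bit 15 → (0x1133>>15)&0x1 = 0x0
tag:3 @ bit 12 → (0x1133>>12)&0x7 = 0x1
addr_hi:4 @ bit 8 → (0x1133>>8)&0xf = 0x1
chan:4 @ bit 4 → (0x1133>>4)&0xf = 0x3  ←
type:3 @ bit 1 → (0x1133>>1)&0x7 = 0x1
id:1 @ bit 0 → (0x1133>>0)&0x1 = 0x1

3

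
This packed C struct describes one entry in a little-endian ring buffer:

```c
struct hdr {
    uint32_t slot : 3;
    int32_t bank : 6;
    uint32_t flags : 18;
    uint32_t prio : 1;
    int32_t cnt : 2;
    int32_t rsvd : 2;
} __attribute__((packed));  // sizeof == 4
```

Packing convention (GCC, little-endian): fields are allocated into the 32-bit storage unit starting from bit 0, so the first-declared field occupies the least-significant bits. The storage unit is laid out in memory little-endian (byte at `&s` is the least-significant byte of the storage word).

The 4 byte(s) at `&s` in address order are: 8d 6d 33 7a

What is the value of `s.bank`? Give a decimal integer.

-15

[0]=0x8d [1]=0x6d [2]=0x33 [3]=0x7a (little-endian) → word 0x7a336d8d
slot:3 @ bit 0 → (0x7a336d8d>>0)&0x7 = 0x5
bank:6 @ bit 3 → (0x7a336d8d>>3)&0x3f = 0x31  ←
flags:18 @ bit 9 → (0x7a336d8d>>9)&0x3ffff = 0x119b6
prio:1 @ bit 27 → (0x7a336d8d>>27)&0x1 = 0x1
cnt:2 @ bit 28 → (0x7a336d8d>>28)&0x3 = 0x3
rsvd:2 @ bit 30 → (0x7a336d8d>>30)&0x3 = 0x1
bank signed 6b, MSB=1: 49 - 64 = -15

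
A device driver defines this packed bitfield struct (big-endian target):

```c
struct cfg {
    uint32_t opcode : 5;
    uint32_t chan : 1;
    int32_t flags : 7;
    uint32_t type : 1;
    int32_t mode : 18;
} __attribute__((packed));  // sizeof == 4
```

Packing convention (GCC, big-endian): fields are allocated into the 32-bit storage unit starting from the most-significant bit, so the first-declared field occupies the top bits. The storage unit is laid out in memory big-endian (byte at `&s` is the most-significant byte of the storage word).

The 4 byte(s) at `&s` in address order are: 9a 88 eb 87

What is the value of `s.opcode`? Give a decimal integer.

[0]=0x9a [1]=0x88 [2]=0xeb [3]=0x87 (big-endian) → word 0x9a88eb87
opcode [27+:5] = (word>>27) & 0x1f = 19  ←
chan [26+:1] = (word>>26) & 0x1 = 0
flags [19+:7] = (word>>19) & 0x7f = 81
type [18+:1] = (word>>18) & 0x1 = 0
mode [0+:18] = (word>>0) & 0x3ffff = 60295

19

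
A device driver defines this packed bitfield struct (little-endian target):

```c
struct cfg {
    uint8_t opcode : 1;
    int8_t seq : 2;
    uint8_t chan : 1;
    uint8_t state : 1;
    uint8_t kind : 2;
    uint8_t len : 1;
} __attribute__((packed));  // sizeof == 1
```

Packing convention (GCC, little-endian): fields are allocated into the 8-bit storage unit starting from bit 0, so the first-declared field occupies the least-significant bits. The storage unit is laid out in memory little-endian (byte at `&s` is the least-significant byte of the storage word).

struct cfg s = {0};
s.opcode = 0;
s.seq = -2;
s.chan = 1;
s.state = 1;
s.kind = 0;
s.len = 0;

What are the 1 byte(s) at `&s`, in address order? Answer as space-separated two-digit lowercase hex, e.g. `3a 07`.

opcode (1b) val=0 bits=0x0 at bit 0: 0x00
seq (2b) val=-2 bits=0x2 at bit 1: 0x04
chan (1b) val=1 bits=0x1 at bit 3: 0x0c
state (1b) val=1 bits=0x1 at bit 4: 0x1c
kind (2b) val=0 bits=0x0 at bit 5: 0x1c
len (1b) val=0 bits=0x0 at bit 7: 0x1c
word = 0x1c → little-endian bytes:
  [0]=0x1c

1c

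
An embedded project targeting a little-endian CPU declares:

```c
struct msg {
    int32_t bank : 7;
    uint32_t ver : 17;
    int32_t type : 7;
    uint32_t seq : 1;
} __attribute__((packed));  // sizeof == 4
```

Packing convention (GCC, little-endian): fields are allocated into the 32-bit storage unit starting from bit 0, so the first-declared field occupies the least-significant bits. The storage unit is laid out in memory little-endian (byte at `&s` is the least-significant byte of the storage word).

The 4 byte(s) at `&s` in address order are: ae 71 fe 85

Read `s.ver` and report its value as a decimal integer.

130275

[0]=0xae [1]=0x71 [2]=0xfe [3]=0x85 (little-endian) → word 0x85fe71ae
bank [0+:7] = (word>>0) & 0x7f = 46
ver [7+:17] = (word>>7) & 0x1ffff = 130275  ←
type [24+:7] = (word>>24) & 0x7f = 5
seq [31+:1] = (word>>31) & 0x1 = 1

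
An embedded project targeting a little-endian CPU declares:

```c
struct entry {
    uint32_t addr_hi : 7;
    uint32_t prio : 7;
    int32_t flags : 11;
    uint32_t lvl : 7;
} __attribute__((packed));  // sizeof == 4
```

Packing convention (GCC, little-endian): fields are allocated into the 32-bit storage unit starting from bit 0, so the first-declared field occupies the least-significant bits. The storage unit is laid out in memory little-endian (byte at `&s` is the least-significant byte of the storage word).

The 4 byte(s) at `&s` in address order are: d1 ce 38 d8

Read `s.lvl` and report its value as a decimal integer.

[0]=0xd1 [1]=0xce [2]=0x38 [3]=0xd8 (little-endian) → word 0xd838ced1
addr_hi:7 @ bit 0 → (0xd838ced1>>0)&0x7f = 0x51
prio:7 @ bit 7 → (0xd838ced1>>7)&0x7f = 0x1d
flags:11 @ bit 14 → (0xd838ced1>>14)&0x7ff = 0xe3
lvl:7 @ bit 25 → (0xd838ced1>>25)&0x7f = 0x6c  ←

108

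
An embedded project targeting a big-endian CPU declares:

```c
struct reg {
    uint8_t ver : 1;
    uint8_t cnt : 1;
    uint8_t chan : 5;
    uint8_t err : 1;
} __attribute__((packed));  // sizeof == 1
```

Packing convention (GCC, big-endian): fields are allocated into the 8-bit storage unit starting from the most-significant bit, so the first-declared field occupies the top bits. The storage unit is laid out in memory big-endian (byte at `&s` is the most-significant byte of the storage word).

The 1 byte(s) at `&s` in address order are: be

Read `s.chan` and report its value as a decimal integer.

[0]=0xbe (big-endian) → word 0xbe
ver [7+:1] = (word>>7) & 0x1 = 1
cnt [6+:1] = (word>>6) & 0x1 = 0
chan [1+:5] = (word>>1) & 0x1f = 31  ←
err [0+:1] = (word>>0) & 0x1 = 0

31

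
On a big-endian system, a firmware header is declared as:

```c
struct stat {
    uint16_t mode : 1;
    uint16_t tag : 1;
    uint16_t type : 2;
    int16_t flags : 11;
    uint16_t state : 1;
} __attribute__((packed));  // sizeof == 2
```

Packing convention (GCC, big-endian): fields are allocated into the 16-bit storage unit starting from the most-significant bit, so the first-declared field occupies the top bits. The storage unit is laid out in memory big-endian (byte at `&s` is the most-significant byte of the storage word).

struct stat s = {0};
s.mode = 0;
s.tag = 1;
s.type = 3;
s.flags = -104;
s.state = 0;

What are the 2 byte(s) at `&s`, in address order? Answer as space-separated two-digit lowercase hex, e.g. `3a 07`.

7f 30

mode (1b) val=0 bits=0x0 at bit 15: 0x0000
tag (1b) val=1 bits=0x1 at bit 14: 0x4000
type (2b) val=3 bits=0x3 at bit 12: 0x7000
flags (11b) val=-104 bits=0x798 at bit 1: 0x7f30
state (1b) val=0 bits=0x0 at bit 0: 0x7f30
word = 0x7f30 → big-endian bytes:
  [0]=0x7f  [1]=0x30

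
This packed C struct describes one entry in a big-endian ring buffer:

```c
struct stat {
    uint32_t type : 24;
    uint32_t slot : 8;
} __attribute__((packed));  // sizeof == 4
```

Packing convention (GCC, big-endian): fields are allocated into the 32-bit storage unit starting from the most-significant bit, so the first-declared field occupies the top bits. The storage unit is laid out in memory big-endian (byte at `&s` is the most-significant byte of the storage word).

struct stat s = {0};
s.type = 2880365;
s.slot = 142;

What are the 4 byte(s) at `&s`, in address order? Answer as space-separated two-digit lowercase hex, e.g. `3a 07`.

type:24 = 2880365 → 0x2bf36d << 8 → word 0x2bf36d00
slot:8 = 142 → 0x8e << 0 → word 0x2bf36d8e
word = 0x2bf36d8e → big-endian bytes:
  [0]=0x2b  [1]=0xf3  [2]=0x6d  [3]=0x8e

2b f3 6d 8e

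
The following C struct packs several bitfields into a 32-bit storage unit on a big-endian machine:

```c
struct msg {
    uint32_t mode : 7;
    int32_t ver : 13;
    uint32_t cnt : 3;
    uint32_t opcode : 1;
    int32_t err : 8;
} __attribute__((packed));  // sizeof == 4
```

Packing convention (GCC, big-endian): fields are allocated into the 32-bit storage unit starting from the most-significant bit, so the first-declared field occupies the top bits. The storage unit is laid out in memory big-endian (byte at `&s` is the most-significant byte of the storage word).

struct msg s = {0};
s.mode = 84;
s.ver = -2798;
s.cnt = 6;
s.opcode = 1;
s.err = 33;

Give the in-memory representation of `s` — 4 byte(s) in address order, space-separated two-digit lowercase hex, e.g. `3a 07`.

mode (7b) val=84 bits=0x54 at bit 25: 0xa8000000
ver (13b) val=-2798 bits=0x1512 at bit 12: 0xa9512000
cnt (3b) val=6 bits=0x6 at bit 9: 0xa9512c00
opcode (1b) val=1 bits=0x1 at bit 8: 0xa9512d00
err (8b) val=33 bits=0x21 at bit 0: 0xa9512d21
word = 0xa9512d21 → big-endian bytes:
  [0]=0xa9  [1]=0x51  [2]=0x2d  [3]=0x21

a9 51 2d 21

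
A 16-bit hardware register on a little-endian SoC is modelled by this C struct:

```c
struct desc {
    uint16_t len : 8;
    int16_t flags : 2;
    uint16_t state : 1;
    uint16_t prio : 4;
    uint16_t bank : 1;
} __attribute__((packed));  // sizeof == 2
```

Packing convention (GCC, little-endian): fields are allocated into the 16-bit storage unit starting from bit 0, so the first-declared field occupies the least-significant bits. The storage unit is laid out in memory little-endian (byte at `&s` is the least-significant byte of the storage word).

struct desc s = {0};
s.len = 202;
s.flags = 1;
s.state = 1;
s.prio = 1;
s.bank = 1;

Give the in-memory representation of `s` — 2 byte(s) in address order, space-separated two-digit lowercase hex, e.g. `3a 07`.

ca 8d

len:8 = 202 → 0xca << 0 → word 0x00ca
flags:2 = 1 → 0x1 << 8 → word 0x01ca
state:1 = 1 → 0x1 << 10 → word 0x05ca
prio:4 = 1 → 0x1 << 11 → word 0x0dca
bank:1 = 1 → 0x1 << 15 → word 0x8dca
word = 0x8dca → little-endian bytes:
  [0]=0xca  [1]=0x8d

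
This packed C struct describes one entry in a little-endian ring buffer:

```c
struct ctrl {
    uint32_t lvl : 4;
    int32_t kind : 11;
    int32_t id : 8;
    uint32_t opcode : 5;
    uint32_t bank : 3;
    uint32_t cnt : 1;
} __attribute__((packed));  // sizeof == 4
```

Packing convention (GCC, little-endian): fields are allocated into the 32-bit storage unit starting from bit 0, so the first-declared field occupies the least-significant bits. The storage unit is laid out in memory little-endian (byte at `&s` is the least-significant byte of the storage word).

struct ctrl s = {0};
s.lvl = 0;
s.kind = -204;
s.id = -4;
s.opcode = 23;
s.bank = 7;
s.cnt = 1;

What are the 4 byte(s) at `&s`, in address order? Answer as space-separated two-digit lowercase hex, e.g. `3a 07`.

40 73 fe fb

lvl:4 = 0 → 0x0 << 0 → word 0x00000000
kind:11 = -204 → 0x734 << 4 → word 0x00007340
id:8 = -4 → 0xfc << 15 → word 0x007e7340
opcode:5 = 23 → 0x17 << 23 → word 0x0bfe7340
bank:3 = 7 → 0x7 << 28 → word 0x7bfe7340
cnt:1 = 1 → 0x1 << 31 → word 0xfbfe7340
word = 0xfbfe7340 → little-endian bytes:
  [0]=0x40  [1]=0x73  [2]=0xfe  [3]=0xfb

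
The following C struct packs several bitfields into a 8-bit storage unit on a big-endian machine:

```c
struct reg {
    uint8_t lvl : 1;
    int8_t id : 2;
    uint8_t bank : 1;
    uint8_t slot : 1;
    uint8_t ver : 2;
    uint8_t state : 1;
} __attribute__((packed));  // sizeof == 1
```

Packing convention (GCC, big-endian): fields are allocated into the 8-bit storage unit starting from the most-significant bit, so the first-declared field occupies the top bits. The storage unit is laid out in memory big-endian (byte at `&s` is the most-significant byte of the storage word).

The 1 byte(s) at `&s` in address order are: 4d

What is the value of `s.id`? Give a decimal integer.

-2

[0]=0x4d (big-endian) → word 0x4d
lvl [7+:1] = (word>>7) & 0x1 = 0
id [5+:2] = (word>>5) & 0x3 = 2  ←
bank [4+:1] = (word>>4) & 0x1 = 0
slot [3+:1] = (word>>3) & 0x1 = 1
ver [1+:2] = (word>>1) & 0x3 = 2
state [0+:1] = (word>>0) & 0x1 = 1
id signed 2b, MSB=1: 2 - 4 = -2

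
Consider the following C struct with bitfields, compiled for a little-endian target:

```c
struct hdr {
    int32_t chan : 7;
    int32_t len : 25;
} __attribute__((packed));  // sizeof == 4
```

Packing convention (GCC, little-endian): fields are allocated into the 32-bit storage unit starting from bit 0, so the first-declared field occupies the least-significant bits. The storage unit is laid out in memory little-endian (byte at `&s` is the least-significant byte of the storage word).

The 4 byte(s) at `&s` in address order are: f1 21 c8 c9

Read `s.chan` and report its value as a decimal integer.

-15

[0]=0xf1 [1]=0x21 [2]=0xc8 [3]=0xc9 (little-endian) → word 0xc9c821f1
chan:7 @ bit 0 → (0xc9c821f1>>0)&0x7f = 0x71  ←
len:25 @ bit 7 → (0xc9c821f1>>7)&0x1ffffff = 0x1939043
chan signed 7b, MSB=1: 113 - 128 = -15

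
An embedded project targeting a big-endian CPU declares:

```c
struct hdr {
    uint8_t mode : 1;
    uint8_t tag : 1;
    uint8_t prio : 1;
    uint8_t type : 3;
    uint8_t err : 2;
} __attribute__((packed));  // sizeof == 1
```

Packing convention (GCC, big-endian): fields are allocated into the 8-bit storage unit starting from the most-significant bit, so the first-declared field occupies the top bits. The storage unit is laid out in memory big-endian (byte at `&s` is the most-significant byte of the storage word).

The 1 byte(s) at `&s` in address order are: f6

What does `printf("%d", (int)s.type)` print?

[0]=0xf6 (big-endian) → word 0xf6
mode [7+:1] = (word>>7) & 0x1 = 1
tag [6+:1] = (word>>6) & 0x1 = 1
prio [5+:1] = (word>>5) & 0x1 = 1
type [2+:3] = (word>>2) & 0x7 = 5  ←
err [0+:2] = (word>>0) & 0x3 = 2

5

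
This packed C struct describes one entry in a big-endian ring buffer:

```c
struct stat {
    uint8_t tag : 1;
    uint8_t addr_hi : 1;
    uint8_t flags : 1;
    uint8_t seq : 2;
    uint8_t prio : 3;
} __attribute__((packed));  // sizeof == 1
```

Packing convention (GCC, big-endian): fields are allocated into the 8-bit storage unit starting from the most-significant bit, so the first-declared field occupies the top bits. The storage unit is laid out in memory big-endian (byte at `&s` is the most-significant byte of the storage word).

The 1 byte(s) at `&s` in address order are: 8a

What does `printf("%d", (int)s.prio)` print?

[0]=0x8a (big-endian) → word 0x8a
tag [7+:1] = (word>>7) & 0x1 = 1
addr_hi [6+:1] = (word>>6) & 0x1 = 0
flags [5+:1] = (word>>5) & 0x1 = 0
seq [3+:2] = (word>>3) & 0x3 = 1
prio [0+:3] = (word>>0) & 0x7 = 2  ←

2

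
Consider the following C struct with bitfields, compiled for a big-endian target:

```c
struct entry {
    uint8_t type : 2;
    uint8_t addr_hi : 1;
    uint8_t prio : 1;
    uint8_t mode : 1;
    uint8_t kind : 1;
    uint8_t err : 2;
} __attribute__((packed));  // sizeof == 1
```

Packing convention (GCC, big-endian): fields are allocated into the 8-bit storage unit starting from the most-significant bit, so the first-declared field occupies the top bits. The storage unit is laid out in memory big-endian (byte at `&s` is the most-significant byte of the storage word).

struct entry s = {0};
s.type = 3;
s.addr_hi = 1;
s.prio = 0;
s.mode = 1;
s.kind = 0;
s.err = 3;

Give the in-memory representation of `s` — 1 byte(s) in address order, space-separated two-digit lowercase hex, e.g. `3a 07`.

type:2 = 3 → 0x3 << 6 → word 0xc0
addr_hi:1 = 1 → 0x1 << 5 → word 0xe0
prio:1 = 0 → 0x0 << 4 → word 0xe0
mode:1 = 1 → 0x1 << 3 → word 0xe8
kind:1 = 0 → 0x0 << 2 → word 0xe8
err:2 = 3 → 0x3 << 0 → word 0xeb
word = 0xeb → big-endian bytes:
  [0]=0xeb

eb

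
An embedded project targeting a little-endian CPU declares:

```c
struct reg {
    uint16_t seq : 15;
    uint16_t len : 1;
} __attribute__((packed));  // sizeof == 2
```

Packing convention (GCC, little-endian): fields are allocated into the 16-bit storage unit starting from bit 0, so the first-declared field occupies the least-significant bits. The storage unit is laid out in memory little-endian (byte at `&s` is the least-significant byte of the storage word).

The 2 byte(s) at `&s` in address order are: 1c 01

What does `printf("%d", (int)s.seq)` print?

[0]=0x1c [1]=0x01 (little-endian) → word 0x011c
seq:15 @ bit 0 → (0x011c>>0)&0x7fff = 0x11c  ←
len:1 @ bit 15 → (0x011c>>15)&0x1 = 0x0

284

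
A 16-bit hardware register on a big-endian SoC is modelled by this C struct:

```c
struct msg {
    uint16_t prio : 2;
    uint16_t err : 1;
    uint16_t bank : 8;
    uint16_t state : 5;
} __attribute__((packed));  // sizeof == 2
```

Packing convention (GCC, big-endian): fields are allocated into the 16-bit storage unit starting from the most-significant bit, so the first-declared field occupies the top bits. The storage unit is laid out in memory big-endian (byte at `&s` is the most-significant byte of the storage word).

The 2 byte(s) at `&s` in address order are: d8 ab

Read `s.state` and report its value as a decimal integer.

11

[0]=0xd8 [1]=0xab (big-endian) → word 0xd8ab
prio:2 @ bit 14 → (0xd8ab>>14)&0x3 = 0x3
err:1 @ bit 13 → (0xd8ab>>13)&0x1 = 0x0
bank:8 @ bit 5 → (0xd8ab>>5)&0xff = 0xc5
state:5 @ bit 0 → (0xd8ab>>0)&0x1f = 0xb  ←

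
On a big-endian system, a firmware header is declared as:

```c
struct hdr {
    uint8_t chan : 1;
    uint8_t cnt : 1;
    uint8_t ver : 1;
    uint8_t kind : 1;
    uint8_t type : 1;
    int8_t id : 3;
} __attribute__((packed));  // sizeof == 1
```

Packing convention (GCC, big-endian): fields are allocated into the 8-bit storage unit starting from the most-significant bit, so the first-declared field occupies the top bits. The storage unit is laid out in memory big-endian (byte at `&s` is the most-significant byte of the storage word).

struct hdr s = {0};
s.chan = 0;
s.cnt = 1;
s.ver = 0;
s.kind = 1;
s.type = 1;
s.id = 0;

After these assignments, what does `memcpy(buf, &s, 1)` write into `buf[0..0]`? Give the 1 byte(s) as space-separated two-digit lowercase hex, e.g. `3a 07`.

58

chan (1b) val=0 bits=0x0 at bit 7: 0x00
cnt (1b) val=1 bits=0x1 at bit 6: 0x40
ver (1b) val=0 bits=0x0 at bit 5: 0x40
kind (1b) val=1 bits=0x1 at bit 4: 0x50
type (1b) val=1 bits=0x1 at bit 3: 0x58
id (3b) val=0 bits=0x0 at bit 0: 0x58
word = 0x58 → big-endian bytes:
  [0]=0x58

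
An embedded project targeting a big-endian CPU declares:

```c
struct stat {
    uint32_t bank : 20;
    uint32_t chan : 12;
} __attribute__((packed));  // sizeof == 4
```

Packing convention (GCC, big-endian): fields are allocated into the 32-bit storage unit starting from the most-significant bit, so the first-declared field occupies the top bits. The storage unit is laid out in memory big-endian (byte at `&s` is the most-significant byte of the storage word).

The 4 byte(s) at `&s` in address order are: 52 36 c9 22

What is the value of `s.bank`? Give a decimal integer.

336748

[0]=0x52 [1]=0x36 [2]=0xc9 [3]=0x22 (big-endian) → word 0x5236c922
bank:20 @ bit 12 → (0x5236c922>>12)&0xfffff = 0x5236c  ←
chan:12 @ bit 0 → (0x5236c922>>0)&0xfff = 0x922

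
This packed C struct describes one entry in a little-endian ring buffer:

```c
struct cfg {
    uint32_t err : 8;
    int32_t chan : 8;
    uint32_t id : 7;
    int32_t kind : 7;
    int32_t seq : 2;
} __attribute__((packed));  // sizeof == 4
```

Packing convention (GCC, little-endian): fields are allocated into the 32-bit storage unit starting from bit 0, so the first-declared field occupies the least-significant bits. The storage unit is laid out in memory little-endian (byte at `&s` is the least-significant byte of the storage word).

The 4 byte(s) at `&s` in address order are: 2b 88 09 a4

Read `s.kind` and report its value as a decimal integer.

[0]=0x2b [1]=0x88 [2]=0x09 [3]=0xa4 (little-endian) → word 0xa409882b
err:8 @ bit 0 → (0xa409882b>>0)&0xff = 0x2b
chan:8 @ bit 8 → (0xa409882b>>8)&0xff = 0x88
id:7 @ bit 16 → (0xa409882b>>16)&0x7f = 0x9
kind:7 @ bit 23 → (0xa409882b>>23)&0x7f = 0x48  ←
seq:2 @ bit 30 → (0xa409882b>>30)&0x3 = 0x2
kind signed 7b, MSB=1: 72 - 128 = -56

-56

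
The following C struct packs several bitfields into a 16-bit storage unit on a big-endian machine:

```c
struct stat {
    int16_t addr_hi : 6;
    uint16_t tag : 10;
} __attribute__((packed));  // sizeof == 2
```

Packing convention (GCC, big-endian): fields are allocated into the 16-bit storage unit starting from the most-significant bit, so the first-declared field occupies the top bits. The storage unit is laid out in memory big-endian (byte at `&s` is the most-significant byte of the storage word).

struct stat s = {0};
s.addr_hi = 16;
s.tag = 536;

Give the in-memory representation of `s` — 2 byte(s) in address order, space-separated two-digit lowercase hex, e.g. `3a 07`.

42 18

addr_hi (6b) val=16 bits=0x10 at bit 10: 0x4000
tag (10b) val=536 bits=0x218 at bit 0: 0x4218
word = 0x4218 → big-endian bytes:
  [0]=0x42  [1]=0x18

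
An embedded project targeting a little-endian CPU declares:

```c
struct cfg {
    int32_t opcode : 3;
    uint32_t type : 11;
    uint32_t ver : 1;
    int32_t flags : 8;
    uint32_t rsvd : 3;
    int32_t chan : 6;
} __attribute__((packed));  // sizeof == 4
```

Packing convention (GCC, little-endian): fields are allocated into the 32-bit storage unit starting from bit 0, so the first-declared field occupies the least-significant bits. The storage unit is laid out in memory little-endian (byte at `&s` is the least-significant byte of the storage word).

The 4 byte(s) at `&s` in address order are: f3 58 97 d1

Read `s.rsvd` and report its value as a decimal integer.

3

[0]=0xf3 [1]=0x58 [2]=0x97 [3]=0xd1 (little-endian) → word 0xd19758f3
opcode [0+:3] = (word>>0) & 0x7 = 3
type [3+:11] = (word>>3) & 0x7ff = 798
ver [14+:1] = (word>>14) & 0x1 = 1
flags [15+:8] = (word>>15) & 0xff = 46
rsvd [23+:3] = (word>>23) & 0x7 = 3  ←
chan [26+:6] = (word>>26) & 0x3f = 52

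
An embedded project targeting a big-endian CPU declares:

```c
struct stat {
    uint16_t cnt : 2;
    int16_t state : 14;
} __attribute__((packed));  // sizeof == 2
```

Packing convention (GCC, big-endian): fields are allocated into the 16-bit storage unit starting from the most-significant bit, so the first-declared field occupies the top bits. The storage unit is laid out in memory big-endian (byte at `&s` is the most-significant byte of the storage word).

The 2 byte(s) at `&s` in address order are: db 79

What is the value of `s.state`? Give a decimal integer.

7033

[0]=0xdb [1]=0x79 (big-endian) → word 0xdb79
cnt:2 @ bit 14 → (0xdb79>>14)&0x3 = 0x3
state:14 @ bit 0 → (0xdb79>>0)&0x3fff = 0x1b79  ←
state signed 14b, MSB=0: value = 7033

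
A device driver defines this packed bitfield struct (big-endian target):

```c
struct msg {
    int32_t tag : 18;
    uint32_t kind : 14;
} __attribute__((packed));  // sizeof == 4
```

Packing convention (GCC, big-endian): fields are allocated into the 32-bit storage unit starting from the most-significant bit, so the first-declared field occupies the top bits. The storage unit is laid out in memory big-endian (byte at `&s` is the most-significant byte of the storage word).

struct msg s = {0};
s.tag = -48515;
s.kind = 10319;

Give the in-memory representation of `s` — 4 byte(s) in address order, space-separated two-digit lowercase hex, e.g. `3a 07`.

[14+:18] tag=-48515 & 0x3ffff = 0x3427d; word=0xd09f4000
[0+:14] kind=10319 & 0x3fff = 0x284f; word=0xd09f684f
word = 0xd09f684f → big-endian bytes:
  [0]=0xd0  [1]=0x9f  [2]=0x68  [3]=0x4f

d0 9f 68 4f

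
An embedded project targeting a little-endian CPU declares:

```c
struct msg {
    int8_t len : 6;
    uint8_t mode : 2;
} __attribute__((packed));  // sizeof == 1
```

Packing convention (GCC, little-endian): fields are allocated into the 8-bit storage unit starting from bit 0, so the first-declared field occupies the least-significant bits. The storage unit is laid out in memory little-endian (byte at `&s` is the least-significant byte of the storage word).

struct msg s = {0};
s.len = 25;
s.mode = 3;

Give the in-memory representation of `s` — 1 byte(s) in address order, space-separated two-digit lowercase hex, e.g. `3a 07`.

len:6 = 25 → 0x19 << 0 → word 0x19
mode:2 = 3 → 0x3 << 6 → word 0xd9
word = 0xd9 → little-endian bytes:
  [0]=0xd9

d9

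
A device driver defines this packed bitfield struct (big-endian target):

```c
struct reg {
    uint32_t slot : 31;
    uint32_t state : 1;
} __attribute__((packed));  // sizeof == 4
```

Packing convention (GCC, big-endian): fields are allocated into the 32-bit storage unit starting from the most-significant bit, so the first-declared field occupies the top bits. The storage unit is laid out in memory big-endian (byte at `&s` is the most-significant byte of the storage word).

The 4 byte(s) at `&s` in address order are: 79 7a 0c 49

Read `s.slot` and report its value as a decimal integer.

[0]=0x79 [1]=0x7a [2]=0x0c [3]=0x49 (big-endian) → word 0x797a0c49
slot:31 @ bit 1 → (0x797a0c49>>1)&0x7fffffff = 0x3cbd0624  ←
state:1 @ bit 0 → (0x797a0c49>>0)&0x1 = 0x1

1019020836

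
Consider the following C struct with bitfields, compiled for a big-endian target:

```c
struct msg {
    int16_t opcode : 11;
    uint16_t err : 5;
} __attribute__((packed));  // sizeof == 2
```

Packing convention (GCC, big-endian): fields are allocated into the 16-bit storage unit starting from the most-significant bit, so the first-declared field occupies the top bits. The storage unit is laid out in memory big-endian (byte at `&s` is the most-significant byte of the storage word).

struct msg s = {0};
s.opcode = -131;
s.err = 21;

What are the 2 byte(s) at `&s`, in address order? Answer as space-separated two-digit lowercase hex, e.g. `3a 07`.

ef b5

opcode:11 = -131 → 0x77d << 5 → word 0xefa0
err:5 = 21 → 0x15 << 0 → word 0xefb5
word = 0xefb5 → big-endian bytes:
  [0]=0xef  [1]=0xb5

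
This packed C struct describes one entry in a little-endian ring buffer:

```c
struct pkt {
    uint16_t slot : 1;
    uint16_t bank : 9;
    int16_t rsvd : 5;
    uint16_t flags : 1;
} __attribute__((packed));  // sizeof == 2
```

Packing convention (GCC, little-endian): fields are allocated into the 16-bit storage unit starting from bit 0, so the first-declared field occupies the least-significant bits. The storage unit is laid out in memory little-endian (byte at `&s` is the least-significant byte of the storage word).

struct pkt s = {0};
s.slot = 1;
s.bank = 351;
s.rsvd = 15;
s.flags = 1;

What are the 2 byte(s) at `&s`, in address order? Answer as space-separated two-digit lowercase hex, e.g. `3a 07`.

slot (1b) val=1 bits=0x1 at bit 0: 0x0001
bank (9b) val=351 bits=0x15f at bit 1: 0x02bf
rsvd (5b) val=15 bits=0xf at bit 10: 0x3ebf
flags (1b) val=1 bits=0x1 at bit 15: 0xbebf
word = 0xbebf → little-endian bytes:
  [0]=0xbf  [1]=0xbe

bf be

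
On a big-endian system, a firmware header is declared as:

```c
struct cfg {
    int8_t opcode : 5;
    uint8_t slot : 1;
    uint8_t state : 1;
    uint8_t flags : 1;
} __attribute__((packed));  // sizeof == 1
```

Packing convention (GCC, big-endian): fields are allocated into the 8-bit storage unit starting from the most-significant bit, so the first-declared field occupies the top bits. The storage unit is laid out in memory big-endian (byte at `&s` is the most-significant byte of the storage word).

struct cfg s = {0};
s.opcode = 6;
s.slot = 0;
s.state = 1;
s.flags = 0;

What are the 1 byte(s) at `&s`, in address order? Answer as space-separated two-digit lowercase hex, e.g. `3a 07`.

32

opcode (5b) val=6 bits=0x6 at bit 3: 0x30
slot (1b) val=0 bits=0x0 at bit 2: 0x30
state (1b) val=1 bits=0x1 at bit 1: 0x32
flags (1b) val=0 bits=0x0 at bit 0: 0x32
word = 0x32 → big-endian bytes:
  [0]=0x32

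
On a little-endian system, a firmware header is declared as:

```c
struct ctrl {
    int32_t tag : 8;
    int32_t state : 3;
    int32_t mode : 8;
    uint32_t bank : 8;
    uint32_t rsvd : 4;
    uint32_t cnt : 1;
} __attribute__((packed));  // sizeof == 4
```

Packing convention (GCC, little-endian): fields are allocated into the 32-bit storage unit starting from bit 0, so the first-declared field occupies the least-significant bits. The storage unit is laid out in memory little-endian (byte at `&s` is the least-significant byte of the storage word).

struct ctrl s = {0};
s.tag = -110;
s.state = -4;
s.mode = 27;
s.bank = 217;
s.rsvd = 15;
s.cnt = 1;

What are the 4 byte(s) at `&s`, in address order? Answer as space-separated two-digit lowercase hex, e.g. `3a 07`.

tag (8b) val=-110 bits=0x92 at bit 0: 0x00000092
state (3b) val=-4 bits=0x4 at bit 8: 0x00000492
mode (8b) val=27 bits=0x1b at bit 11: 0x0000dc92
bank (8b) val=217 bits=0xd9 at bit 19: 0x06c8dc92
rsvd (4b) val=15 bits=0xf at bit 27: 0x7ec8dc92
cnt (1b) val=1 bits=0x1 at bit 31: 0xfec8dc92
word = 0xfec8dc92 → little-endian bytes:
  [0]=0x92  [1]=0xdc  [2]=0xc8  [3]=0xfe

92 dc c8 fe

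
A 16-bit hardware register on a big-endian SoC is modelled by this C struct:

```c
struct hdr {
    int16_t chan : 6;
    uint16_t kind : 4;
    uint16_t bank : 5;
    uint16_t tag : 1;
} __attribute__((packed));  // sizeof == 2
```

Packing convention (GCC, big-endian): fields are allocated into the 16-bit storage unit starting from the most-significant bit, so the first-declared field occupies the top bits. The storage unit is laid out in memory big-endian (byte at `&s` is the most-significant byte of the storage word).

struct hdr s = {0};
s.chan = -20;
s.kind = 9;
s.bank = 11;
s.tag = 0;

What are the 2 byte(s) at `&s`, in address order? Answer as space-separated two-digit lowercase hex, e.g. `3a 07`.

b2 56

[10+:6] chan=-20 & 0x3f = 0x2c; word=0xb000
[6+:4] kind=9 & 0xf = 0x9; word=0xb240
[1+:5] bank=11 & 0x1f = 0xb; word=0xb256
[0+:1] tag=0 & 0x1 = 0x0; word=0xb256
word = 0xb256 → big-endian bytes:
  [0]=0xb2  [1]=0x56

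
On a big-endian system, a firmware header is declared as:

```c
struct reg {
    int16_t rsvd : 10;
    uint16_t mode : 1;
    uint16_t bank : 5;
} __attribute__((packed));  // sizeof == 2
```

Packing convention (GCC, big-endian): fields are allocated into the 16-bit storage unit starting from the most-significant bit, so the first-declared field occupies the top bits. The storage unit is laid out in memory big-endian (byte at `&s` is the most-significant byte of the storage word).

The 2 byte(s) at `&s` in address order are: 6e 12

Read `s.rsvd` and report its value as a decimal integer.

[0]=0x6e [1]=0x12 (big-endian) → word 0x6e12
rsvd [6+:10] = (word>>6) & 0x3ff = 440  ←
mode [5+:1] = (word>>5) & 0x1 = 0
bank [0+:5] = (word>>0) & 0x1f = 18
rsvd signed 10b, MSB=0: value = 440

440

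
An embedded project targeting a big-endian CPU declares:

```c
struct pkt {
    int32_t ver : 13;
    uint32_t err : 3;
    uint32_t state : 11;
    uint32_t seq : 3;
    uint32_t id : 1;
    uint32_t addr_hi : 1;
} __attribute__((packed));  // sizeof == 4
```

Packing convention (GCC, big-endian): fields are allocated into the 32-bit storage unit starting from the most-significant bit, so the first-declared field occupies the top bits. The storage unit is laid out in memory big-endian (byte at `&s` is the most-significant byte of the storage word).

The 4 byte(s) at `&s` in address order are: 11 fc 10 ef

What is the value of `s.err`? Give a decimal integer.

[0]=0x11 [1]=0xfc [2]=0x10 [3]=0xef (big-endian) → word 0x11fc10ef
ver [19+:13] = (word>>19) & 0x1fff = 575
err [16+:3] = (word>>16) & 0x7 = 4  ←
state [5+:11] = (word>>5) & 0x7ff = 135
seq [2+:3] = (word>>2) & 0x7 = 3
id [1+:1] = (word>>1) & 0x1 = 1
addr_hi [0+:1] = (word>>0) & 0x1 = 1

4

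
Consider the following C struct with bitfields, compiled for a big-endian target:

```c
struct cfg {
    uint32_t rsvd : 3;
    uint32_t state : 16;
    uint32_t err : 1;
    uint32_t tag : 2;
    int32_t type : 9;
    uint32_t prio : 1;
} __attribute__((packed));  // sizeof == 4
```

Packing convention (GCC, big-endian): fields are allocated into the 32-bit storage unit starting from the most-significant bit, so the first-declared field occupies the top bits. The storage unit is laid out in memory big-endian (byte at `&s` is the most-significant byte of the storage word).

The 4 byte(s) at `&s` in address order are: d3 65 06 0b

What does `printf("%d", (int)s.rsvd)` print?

[0]=0xd3 [1]=0x65 [2]=0x06 [3]=0x0b (big-endian) → word 0xd365060b
rsvd:3 @ bit 29 → (0xd365060b>>29)&0x7 = 0x6  ←
state:16 @ bit 13 → (0xd365060b>>13)&0xffff = 0x9b28
err:1 @ bit 12 → (0xd365060b>>12)&0x1 = 0x0
tag:2 @ bit 10 → (0xd365060b>>10)&0x3 = 0x1
type:9 @ bit 1 → (0xd365060b>>1)&0x1ff = 0x105
prio:1 @ bit 0 → (0xd365060b>>0)&0x1 = 0x1

6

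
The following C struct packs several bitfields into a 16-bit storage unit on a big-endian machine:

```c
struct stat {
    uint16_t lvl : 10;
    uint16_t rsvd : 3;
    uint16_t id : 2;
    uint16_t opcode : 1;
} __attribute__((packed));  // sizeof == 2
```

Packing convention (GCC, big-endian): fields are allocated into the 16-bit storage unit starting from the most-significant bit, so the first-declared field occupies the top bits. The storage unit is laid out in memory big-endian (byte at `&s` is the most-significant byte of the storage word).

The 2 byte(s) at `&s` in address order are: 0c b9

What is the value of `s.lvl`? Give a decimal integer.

[0]=0x0c [1]=0xb9 (big-endian) → word 0x0cb9
lvl [6+:10] = (word>>6) & 0x3ff = 50  ←
rsvd [3+:3] = (word>>3) & 0x7 = 7
id [1+:2] = (word>>1) & 0x3 = 0
opcode [0+:1] = (word>>0) & 0x1 = 1

50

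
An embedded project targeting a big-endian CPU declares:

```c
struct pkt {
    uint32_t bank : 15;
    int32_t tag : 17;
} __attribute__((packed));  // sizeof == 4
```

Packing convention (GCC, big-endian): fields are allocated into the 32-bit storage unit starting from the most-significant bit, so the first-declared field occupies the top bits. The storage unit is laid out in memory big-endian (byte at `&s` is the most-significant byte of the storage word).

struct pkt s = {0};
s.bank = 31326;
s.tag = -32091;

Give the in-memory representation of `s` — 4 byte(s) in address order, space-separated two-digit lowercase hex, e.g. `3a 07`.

f4 bd 82 a5

bank:15 = 31326 → 0x7a5e << 17 → word 0xf4bc0000
tag:17 = -32091 → 0x182a5 << 0 → word 0xf4bd82a5
word = 0xf4bd82a5 → big-endian bytes:
  [0]=0xf4  [1]=0xbd  [2]=0x82  [3]=0xa5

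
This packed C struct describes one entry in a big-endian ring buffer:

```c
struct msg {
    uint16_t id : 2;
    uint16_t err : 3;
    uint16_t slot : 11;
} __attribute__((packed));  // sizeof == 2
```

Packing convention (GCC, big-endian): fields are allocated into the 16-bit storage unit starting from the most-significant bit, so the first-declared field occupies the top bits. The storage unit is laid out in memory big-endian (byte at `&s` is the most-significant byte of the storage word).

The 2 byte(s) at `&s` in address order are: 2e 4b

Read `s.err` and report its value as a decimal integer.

5

[0]=0x2e [1]=0x4b (big-endian) → word 0x2e4b
id:2 @ bit 14 → (0x2e4b>>14)&0x3 = 0x0
err:3 @ bit 11 → (0x2e4b>>11)&0x7 = 0x5  ←
slot:11 @ bit 0 → (0x2e4b>>0)&0x7ff = 0x64b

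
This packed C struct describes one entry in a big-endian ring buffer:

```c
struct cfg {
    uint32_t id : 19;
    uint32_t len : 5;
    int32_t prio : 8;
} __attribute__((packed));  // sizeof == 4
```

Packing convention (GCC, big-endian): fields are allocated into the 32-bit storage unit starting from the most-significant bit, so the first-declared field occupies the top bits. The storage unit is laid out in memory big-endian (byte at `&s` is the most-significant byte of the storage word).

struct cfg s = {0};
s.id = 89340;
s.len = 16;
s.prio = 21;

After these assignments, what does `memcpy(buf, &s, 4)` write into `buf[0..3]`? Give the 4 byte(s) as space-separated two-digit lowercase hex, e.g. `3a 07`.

id:19 = 89340 → 0x15cfc << 13 → word 0x2b9f8000
len:5 = 16 → 0x10 << 8 → word 0x2b9f9000
prio:8 = 21 → 0x15 << 0 → word 0x2b9f9015
word = 0x2b9f9015 → big-endian bytes:
  [0]=0x2b  [1]=0x9f  [2]=0x90  [3]=0x15

2b 9f 90 15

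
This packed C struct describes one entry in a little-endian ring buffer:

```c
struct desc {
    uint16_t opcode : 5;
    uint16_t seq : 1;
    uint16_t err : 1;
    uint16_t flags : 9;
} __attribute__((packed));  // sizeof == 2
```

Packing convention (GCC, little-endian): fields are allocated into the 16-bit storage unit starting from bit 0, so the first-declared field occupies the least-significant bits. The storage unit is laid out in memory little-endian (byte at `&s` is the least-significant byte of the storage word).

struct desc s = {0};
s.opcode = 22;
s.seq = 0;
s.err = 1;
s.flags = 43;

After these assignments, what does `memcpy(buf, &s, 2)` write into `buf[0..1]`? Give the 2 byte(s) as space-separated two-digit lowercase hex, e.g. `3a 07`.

d6 15

[0+:5] opcode=22 & 0x1f = 0x16; word=0x0016
[5+:1] seq=0 & 0x1 = 0x0; word=0x0016
[6+:1] err=1 & 0x1 = 0x1; word=0x0056
[7+:9] flags=43 & 0x1ff = 0x2b; word=0x15d6
word = 0x15d6 → little-endian bytes:
  [0]=0xd6  [1]=0x15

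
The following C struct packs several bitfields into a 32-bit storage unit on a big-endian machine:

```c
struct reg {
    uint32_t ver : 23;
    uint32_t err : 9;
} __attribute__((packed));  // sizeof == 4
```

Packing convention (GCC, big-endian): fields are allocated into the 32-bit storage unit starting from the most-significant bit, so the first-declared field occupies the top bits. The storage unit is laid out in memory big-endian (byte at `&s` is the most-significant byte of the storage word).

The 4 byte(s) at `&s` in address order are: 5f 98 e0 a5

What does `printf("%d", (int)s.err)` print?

165

[0]=0x5f [1]=0x98 [2]=0xe0 [3]=0xa5 (big-endian) → word 0x5f98e0a5
ver:23 @ bit 9 → (0x5f98e0a5>>9)&0x7fffff = 0x2fcc70
err:9 @ bit 0 → (0x5f98e0a5>>0)&0x1ff = 0xa5  ←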